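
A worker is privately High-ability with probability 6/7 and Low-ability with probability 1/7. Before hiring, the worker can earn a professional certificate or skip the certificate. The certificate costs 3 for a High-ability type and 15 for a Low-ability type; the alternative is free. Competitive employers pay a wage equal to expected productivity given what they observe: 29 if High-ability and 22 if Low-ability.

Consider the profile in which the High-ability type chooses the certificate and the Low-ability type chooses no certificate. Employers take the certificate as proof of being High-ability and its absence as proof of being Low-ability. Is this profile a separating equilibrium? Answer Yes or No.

Yes

Under these beliefs, the certificate earns wage 29 and no certificate earns wage 22.
High-ability: the certificate nets 29 − 3 = 26; no certificate nets 22. High-ability prefers the certificate.
Low-ability: the certificate nets 29 − 15 = 14; no certificate nets 22. Low-ability prefers no certificate.
Neither type deviates, so the separating profile is an equilibrium.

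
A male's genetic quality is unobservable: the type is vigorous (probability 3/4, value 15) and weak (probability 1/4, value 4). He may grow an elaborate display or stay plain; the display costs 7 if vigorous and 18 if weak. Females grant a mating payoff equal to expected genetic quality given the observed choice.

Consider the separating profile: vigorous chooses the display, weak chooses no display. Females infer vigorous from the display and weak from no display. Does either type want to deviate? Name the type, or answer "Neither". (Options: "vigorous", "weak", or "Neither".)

The display pays 15; no display pays 4.
vigorous: assigned the display, nets 15 − 7 = 8; deviating to no display nets 4.
weak: assigned no display, nets 4; deviating to the display nets 15 − 18 = -3.
Both types strictly prefer their assigned action; no profitable deviation.

Neither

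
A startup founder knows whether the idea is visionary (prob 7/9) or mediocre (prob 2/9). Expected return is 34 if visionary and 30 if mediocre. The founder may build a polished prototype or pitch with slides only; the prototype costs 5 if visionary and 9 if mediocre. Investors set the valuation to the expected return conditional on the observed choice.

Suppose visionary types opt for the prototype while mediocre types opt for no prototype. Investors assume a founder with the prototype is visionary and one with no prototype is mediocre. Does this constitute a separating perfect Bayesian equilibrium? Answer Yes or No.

No

Under these beliefs, the prototype earns valuation 34 and no prototype earns valuation 30.
visionary: the prototype nets 34 − 5 = 29; no prototype nets 30. visionary would deviate to no prototype.
mediocre: the prototype nets 34 − 9 = 25; no prototype nets 30. mediocre prefers no prototype.
visionary has a profitable deviation, so the profile is not an equilibrium.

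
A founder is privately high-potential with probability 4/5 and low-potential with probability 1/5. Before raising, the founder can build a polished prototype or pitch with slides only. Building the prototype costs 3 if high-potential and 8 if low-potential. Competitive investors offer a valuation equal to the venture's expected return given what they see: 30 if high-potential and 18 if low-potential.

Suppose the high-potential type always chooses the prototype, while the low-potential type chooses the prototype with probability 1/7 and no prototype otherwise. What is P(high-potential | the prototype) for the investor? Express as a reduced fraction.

28/29

P(the prototype) = (4/5)·1 + (1/5)·(1/7) = 29/35.
By Bayes' rule, P(high-potential | the prototype) = (4/5) / (29/35) = 28/29.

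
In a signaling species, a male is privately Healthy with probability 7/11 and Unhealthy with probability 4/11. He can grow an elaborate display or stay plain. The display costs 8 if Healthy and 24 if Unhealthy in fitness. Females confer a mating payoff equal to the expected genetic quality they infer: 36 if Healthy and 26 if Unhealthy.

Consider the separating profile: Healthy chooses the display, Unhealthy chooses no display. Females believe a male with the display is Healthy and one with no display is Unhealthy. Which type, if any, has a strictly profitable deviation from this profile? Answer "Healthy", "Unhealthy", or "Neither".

The display pays 36; no display pays 26.
Healthy: assigned the display, nets 36 − 8 = 28; deviating to no display nets 26.
Unhealthy: assigned no display, nets 26; deviating to the display nets 36 − 24 = 12.
Both types strictly prefer their assigned action; no profitable deviation.

Neither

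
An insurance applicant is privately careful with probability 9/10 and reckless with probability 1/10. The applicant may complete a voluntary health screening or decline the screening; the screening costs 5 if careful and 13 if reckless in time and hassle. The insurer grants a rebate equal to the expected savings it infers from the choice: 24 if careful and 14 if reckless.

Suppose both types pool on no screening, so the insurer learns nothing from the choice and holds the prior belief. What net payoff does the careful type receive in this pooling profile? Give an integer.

23

Pooled rebate = 9/10·24 + 1/10·14 = 23.
careful pays no cost for no screening, so net payoff = 23.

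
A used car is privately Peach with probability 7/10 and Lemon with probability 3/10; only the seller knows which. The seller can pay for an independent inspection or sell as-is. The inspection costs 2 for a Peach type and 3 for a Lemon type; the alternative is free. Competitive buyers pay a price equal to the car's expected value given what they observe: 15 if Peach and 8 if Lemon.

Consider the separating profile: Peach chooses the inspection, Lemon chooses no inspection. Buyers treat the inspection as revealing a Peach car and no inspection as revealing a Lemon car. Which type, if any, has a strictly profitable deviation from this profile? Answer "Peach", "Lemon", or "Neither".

Lemon

The inspection pays 15; no inspection pays 8.
Peach: assigned the inspection, nets 15 − 2 = 13; deviating to no inspection nets 8.
Lemon: assigned no inspection, nets 8; deviating to the inspection nets 15 − 3 = 12.
The Lemon type gains 4 by deviating.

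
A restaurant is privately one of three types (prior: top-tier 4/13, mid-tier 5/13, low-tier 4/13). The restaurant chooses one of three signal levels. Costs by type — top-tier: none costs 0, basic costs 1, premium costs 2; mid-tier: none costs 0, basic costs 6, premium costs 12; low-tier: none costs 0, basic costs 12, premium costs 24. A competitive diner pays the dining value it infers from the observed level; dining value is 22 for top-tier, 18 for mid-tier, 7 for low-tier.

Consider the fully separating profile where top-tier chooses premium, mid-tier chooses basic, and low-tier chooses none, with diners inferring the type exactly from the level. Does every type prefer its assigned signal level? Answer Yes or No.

Separating price premiums: premium → 22, basic → 18, none → 7.
top-tier (assigned premium): none: 7 − 0 = 7; basic: 18 − 1 = 17; premium: 22 − 2 = 20. top-tier stays.
mid-tier (assigned basic): none: 7 − 0 = 7; basic: 18 − 6 = 12; premium: 22 − 12 = 10. mid-tier stays.
low-tier (assigned none): none: 7 − 0 = 7; basic: 18 − 12 = 6; premium: 22 − 24 = -2. low-tier stays.
Every type prefers its assigned level; separation holds.

Yes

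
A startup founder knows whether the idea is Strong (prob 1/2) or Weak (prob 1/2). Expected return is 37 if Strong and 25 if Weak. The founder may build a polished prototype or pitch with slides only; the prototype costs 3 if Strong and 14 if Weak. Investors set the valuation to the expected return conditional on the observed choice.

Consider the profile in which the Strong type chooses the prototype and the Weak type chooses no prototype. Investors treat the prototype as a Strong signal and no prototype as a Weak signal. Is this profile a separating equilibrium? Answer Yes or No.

Yes

Under these beliefs, the prototype earns valuation 37 and no prototype earns valuation 25.
Strong: the prototype nets 37 − 3 = 34; no prototype nets 25. Strong prefers the prototype.
Weak: the prototype nets 37 − 14 = 23; no prototype nets 25. Weak prefers no prototype.
Neither type deviates, so the separating profile is an equilibrium.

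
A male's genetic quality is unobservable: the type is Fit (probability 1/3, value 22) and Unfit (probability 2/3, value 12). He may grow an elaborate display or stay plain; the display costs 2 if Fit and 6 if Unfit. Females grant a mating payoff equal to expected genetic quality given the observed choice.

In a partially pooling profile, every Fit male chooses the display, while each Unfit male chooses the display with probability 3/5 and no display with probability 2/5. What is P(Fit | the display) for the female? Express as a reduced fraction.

5/11

P(the display) = (1/3)·1 + (2/3)·(3/5) = 11/15.
By Bayes' rule, P(Fit | the display) = (1/3) / (11/15) = 5/11.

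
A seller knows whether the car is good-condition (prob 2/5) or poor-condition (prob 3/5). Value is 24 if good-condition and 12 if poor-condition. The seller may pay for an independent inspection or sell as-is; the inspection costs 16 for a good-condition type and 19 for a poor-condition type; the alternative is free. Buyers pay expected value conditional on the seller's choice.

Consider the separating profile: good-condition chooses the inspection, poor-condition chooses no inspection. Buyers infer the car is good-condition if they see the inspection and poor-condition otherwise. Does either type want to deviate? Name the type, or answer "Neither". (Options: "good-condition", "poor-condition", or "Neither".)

good-condition

The inspection pays 24; no inspection pays 12.
good-condition: assigned the inspection, nets 24 − 16 = 8; deviating to no inspection nets 12.
poor-condition: assigned no inspection, nets 12; deviating to the inspection nets 24 − 19 = 5.
The good-condition type gains 4 by deviating.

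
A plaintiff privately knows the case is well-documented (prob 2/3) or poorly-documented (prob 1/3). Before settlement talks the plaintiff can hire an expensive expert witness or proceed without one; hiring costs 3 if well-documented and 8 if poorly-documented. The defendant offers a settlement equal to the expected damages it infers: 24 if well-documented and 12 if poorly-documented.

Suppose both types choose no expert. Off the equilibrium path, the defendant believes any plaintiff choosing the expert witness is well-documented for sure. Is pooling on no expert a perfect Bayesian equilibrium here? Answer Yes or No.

No

On path, the defendant holds the prior and pays 2/3·24 + 1/3·12 = 20. Off path (the expert witness), believing well-documented, it pays 24.
well-documented: no expert nets 20; the expert witness nets 24 − 3 = 21. well-documented would deviate.
poorly-documented: no expert nets 20; the expert witness nets 24 − 8 = 16. poorly-documented stays.
A type deviates, so pooling fails.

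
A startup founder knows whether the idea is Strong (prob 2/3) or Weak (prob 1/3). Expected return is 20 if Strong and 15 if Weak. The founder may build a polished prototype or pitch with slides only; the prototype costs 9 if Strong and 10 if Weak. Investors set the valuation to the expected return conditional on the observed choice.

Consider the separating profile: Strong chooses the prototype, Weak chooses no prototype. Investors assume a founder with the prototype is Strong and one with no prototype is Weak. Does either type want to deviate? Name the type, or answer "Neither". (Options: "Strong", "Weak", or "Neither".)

Strong

The prototype pays 20; no prototype pays 15.
Strong: assigned the prototype, nets 20 − 9 = 11; deviating to no prototype nets 15.
Weak: assigned no prototype, nets 15; deviating to the prototype nets 20 − 10 = 10.
The Strong type gains 4 by deviating.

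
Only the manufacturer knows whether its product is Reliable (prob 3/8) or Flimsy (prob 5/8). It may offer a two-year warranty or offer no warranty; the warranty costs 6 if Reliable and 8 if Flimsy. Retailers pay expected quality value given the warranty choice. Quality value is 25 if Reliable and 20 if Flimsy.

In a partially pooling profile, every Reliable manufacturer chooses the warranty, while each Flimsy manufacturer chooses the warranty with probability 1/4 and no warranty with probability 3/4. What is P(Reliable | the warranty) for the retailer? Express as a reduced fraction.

P(the warranty) = (3/8)·1 + (5/8)·(1/4) = 17/32.
By Bayes' rule, P(Reliable | the warranty) = (3/8) / (17/32) = 12/17.

12/17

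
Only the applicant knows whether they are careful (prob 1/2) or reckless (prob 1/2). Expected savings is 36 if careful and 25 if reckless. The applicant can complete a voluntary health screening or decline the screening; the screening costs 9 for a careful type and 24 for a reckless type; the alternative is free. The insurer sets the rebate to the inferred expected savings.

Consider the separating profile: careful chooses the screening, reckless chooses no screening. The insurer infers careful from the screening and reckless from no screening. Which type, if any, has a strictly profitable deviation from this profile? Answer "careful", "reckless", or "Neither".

Neither

The screening pays 36; no screening pays 25.
careful: assigned the screening, nets 36 − 9 = 27; deviating to no screening nets 25.
reckless: assigned no screening, nets 25; deviating to the screening nets 36 − 24 = 12.
Both types strictly prefer their assigned action; no profitable deviation.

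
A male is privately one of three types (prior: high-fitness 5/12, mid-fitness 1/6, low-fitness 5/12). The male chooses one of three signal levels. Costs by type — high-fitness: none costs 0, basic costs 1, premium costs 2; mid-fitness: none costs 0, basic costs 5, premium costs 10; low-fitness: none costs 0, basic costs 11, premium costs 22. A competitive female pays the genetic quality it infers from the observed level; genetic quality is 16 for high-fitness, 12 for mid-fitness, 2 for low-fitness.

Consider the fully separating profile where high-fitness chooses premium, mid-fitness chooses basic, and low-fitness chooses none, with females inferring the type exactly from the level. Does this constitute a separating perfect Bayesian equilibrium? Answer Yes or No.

Yes

Separating mating payoffs: premium → 16, basic → 12, none → 2.
high-fitness (assigned premium): none: 2 − 0 = 2; basic: 12 − 1 = 11; premium: 16 − 2 = 14. high-fitness stays.
mid-fitness (assigned basic): none: 2 − 0 = 2; basic: 12 − 5 = 7; premium: 16 − 10 = 6. mid-fitness stays.
low-fitness (assigned none): none: 2 − 0 = 2; basic: 12 − 11 = 1; premium: 16 − 22 = -6. low-fitness stays.
Every type prefers its assigned level; separation holds.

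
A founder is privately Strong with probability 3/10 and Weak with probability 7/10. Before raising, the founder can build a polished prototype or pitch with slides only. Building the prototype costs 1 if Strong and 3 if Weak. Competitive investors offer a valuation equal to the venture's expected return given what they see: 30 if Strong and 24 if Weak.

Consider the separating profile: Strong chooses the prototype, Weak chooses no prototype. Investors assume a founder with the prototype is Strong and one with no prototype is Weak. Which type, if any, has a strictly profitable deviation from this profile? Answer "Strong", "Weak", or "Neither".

Weak

The prototype pays 30; no prototype pays 24.
Strong: assigned the prototype, nets 30 − 1 = 29; deviating to no prototype nets 24.
Weak: assigned no prototype, nets 24; deviating to the prototype nets 30 − 3 = 27.
The Weak type gains 3 by deviating.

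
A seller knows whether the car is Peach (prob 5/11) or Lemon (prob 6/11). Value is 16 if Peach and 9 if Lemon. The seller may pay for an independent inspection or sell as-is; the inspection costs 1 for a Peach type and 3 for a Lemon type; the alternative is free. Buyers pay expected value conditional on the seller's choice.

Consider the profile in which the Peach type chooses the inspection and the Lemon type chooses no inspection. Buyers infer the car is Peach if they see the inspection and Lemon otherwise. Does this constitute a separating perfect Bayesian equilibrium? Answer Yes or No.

Under these beliefs, the inspection earns price 16 and no inspection earns price 9.
Peach: the inspection nets 16 − 1 = 15; no inspection nets 9. Peach prefers the inspection.
Lemon: the inspection nets 16 − 3 = 13; no inspection nets 9. Lemon would deviate to the inspection.
Lemon has a profitable deviation, so the profile is not an equilibrium.

No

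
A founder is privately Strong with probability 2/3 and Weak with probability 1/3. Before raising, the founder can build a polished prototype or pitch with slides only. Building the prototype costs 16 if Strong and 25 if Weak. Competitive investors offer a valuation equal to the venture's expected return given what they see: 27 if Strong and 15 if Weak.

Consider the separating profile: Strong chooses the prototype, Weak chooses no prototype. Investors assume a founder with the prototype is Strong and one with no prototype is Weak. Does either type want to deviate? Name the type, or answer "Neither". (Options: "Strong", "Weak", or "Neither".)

Strong

The prototype pays 27; no prototype pays 15.
Strong: assigned the prototype, nets 27 − 16 = 11; deviating to no prototype nets 15.
Weak: assigned no prototype, nets 15; deviating to the prototype nets 27 − 25 = 2.
The Strong type gains 4 by deviating.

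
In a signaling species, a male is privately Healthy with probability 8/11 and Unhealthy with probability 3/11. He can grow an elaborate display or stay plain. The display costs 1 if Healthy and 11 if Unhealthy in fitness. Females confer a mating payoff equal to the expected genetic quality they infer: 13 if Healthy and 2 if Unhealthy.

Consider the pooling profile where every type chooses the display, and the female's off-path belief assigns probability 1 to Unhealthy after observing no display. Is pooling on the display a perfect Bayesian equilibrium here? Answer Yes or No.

On path, the female holds the prior and pays 8/11·13 + 3/11·2 = 10. Off path (no display), believing Unhealthy, it pays 2.
Healthy: the display nets 10 − 1 = 9; no display nets 2. Healthy stays.
Unhealthy: the display nets 10 − 11 = -1; no display nets 2. Unhealthy would deviate.
A type deviates, so pooling fails.

No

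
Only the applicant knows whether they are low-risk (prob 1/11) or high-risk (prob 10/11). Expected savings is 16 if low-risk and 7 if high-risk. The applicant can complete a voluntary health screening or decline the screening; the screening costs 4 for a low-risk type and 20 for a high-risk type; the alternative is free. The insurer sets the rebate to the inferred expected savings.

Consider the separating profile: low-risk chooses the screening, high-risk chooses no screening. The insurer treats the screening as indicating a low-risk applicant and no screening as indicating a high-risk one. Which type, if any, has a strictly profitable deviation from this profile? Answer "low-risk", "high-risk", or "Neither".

The screening pays 16; no screening pays 7.
low-risk: assigned the screening, nets 16 − 4 = 12; deviating to no screening nets 7.
high-risk: assigned no screening, nets 7; deviating to the screening nets 16 − 20 = -4.
Both types strictly prefer their assigned action; no profitable deviation.

Neither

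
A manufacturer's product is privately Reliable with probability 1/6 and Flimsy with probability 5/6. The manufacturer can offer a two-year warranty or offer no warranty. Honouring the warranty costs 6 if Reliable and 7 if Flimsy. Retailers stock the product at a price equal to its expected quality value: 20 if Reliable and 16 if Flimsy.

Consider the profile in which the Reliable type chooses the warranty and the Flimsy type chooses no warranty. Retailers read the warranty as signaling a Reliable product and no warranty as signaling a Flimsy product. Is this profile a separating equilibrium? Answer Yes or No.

No

Under these beliefs, the warranty earns price 20 and no warranty earns price 16.
Reliable: the warranty nets 20 − 6 = 14; no warranty nets 16. Reliable would deviate to no warranty.
Flimsy: the warranty nets 20 − 7 = 13; no warranty nets 16. Flimsy prefers no warranty.
Reliable has a profitable deviation, so the profile is not an equilibrium.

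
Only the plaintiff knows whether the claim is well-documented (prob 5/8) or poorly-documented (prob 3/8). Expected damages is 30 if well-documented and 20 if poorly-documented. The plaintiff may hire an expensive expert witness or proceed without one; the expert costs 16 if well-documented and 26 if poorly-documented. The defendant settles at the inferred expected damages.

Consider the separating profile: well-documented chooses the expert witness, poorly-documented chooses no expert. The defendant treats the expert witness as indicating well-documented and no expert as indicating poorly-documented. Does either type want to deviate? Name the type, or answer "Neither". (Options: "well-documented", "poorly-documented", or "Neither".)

well-documented

The expert witness pays 30; no expert pays 20.
well-documented: assigned the expert witness, nets 30 − 16 = 14; deviating to no expert nets 20.
poorly-documented: assigned no expert, nets 20; deviating to the expert witness nets 30 − 26 = 4.
The well-documented type gains 6 by deviating.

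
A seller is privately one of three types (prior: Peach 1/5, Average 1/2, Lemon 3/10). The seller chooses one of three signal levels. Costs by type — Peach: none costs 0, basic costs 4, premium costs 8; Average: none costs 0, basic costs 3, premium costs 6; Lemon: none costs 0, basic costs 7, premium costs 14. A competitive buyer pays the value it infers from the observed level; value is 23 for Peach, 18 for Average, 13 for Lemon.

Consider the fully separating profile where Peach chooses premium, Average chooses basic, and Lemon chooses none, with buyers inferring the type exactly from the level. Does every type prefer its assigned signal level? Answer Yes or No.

Separating prices: premium → 23, basic → 18, none → 13.
Peach (assigned premium): none: 13 − 0 = 13; basic: 18 − 4 = 14; premium: 23 − 8 = 15. Peach stays.
Average (assigned basic): none: 13 − 0 = 13; basic: 18 − 3 = 15; premium: 23 − 6 = 17. Average prefers premium.
Lemon (assigned none): none: 13 − 0 = 13; basic: 18 − 7 = 11; premium: 23 − 14 = 9. Lemon stays.
At least one type deviates; the separating profile fails.

No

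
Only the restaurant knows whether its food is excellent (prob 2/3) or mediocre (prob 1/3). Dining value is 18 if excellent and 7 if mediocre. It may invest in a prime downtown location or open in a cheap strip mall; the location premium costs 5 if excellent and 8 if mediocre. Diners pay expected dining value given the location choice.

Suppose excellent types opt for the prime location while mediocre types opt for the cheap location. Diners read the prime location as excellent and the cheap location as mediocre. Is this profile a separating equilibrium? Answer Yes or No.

No

Under these beliefs, the prime location earns price premium 18 and the cheap location earns price premium 7.
excellent: the prime location nets 18 − 5 = 13; the cheap location nets 7. excellent prefers the prime location.
mediocre: the prime location nets 18 − 8 = 10; the cheap location nets 7. mediocre would deviate to the prime location.
mediocre has a profitable deviation, so the profile is not an equilibrium.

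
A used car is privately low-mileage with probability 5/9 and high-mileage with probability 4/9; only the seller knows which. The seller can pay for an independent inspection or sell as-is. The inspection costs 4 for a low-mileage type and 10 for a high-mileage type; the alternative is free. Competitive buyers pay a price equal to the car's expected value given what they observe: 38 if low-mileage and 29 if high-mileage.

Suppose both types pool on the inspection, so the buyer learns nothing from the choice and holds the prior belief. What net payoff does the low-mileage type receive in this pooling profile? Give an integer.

30

Pooled price = 5/9·38 + 4/9·29 = 34.
low-mileage pays cost 4 for the inspection, so net payoff = 34 − 4 = 30.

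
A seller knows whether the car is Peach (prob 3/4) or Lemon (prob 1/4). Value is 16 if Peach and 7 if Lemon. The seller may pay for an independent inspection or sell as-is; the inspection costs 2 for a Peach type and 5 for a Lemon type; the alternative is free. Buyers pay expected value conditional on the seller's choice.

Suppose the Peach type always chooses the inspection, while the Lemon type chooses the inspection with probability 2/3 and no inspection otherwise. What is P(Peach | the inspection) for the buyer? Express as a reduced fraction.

P(the inspection) = (3/4)·1 + (1/4)·(2/3) = 11/12.
By Bayes' rule, P(Peach | the inspection) = (3/4) / (11/12) = 9/11.

9/11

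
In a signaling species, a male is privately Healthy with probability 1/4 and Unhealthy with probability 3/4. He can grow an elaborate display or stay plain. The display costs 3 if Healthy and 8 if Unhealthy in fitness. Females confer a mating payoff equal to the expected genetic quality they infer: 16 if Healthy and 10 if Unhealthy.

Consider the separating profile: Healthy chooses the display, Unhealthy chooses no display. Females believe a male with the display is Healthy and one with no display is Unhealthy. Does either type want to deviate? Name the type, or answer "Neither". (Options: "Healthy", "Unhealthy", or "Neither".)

Neither

The display pays 16; no display pays 10.
Healthy: assigned the display, nets 16 − 3 = 13; deviating to no display nets 10.
Unhealthy: assigned no display, nets 10; deviating to the display nets 16 − 8 = 8.
Both types strictly prefer their assigned action; no profitable deviation.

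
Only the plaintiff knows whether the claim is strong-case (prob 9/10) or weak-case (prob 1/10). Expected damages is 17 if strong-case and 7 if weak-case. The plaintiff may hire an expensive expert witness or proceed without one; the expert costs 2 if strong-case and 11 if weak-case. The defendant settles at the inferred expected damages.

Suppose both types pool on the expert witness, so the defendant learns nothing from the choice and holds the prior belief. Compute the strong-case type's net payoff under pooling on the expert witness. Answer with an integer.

Pooled settlement = 9/10·17 + 1/10·7 = 16.
strong-case pays cost 2 for the expert witness, so net payoff = 16 − 2 = 14.

14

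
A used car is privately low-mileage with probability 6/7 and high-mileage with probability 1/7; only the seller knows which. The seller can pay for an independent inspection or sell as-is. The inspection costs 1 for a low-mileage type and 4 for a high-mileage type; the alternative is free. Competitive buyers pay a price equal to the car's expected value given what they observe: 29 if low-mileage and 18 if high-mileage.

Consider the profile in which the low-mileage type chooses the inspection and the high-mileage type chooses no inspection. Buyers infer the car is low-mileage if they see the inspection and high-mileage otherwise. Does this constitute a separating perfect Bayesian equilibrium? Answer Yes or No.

Under these beliefs, the inspection earns price 29 and no inspection earns price 18.
low-mileage: the inspection nets 29 − 1 = 28; no inspection nets 18. low-mileage prefers the inspection.
high-mileage: the inspection nets 29 − 4 = 25; no inspection nets 18. high-mileage would deviate to the inspection.
high-mileage has a profitable deviation, so the profile is not an equilibrium.

No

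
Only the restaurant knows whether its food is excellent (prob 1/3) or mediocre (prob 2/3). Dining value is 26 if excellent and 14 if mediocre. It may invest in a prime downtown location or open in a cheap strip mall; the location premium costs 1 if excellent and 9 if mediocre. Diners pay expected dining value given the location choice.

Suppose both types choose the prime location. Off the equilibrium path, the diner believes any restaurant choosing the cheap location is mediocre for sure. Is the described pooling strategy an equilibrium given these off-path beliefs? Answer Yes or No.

On path, the diner holds the prior and pays 1/3·26 + 2/3·14 = 18. Off path (the cheap location), believing mediocre, it pays 14.
excellent: the prime location nets 18 − 1 = 17; the cheap location nets 14. excellent stays.
mediocre: the prime location nets 18 − 9 = 9; the cheap location nets 14. mediocre would deviate.
A type deviates, so pooling fails.

No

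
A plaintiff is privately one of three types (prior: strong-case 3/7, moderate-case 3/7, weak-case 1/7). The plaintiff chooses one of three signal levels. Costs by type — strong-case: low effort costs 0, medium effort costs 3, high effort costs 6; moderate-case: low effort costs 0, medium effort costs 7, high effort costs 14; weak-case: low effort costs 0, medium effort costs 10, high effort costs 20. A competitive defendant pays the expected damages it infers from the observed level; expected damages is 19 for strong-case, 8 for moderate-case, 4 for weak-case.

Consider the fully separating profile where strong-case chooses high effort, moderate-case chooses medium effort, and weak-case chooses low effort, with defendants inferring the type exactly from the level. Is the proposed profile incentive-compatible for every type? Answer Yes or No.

Separating settlements: high effort → 19, medium effort → 8, low effort → 4.
strong-case (assigned high effort): low effort: 4 − 0 = 4; medium effort: 8 − 3 = 5; high effort: 19 − 6 = 13. strong-case stays.
moderate-case (assigned medium effort): low effort: 4 − 0 = 4; medium effort: 8 − 7 = 1; high effort: 19 − 14 = 5. moderate-case prefers high effort.
weak-case (assigned low effort): low effort: 4 − 0 = 4; medium effort: 8 − 10 = -2; high effort: 19 − 20 = -1. weak-case stays.
At least one type deviates; the separating profile fails.

No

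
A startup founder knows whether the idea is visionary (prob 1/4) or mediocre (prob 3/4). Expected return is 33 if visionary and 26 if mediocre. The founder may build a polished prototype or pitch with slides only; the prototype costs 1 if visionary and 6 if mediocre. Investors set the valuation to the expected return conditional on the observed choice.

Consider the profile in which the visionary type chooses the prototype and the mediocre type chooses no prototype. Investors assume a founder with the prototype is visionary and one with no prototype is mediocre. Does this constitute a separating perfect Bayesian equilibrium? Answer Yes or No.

Under these beliefs, the prototype earns valuation 33 and no prototype earns valuation 26.
visionary: the prototype nets 33 − 1 = 32; no prototype nets 26. visionary prefers the prototype.
mediocre: the prototype nets 33 − 6 = 27; no prototype nets 26. mediocre would deviate to the prototype.
mediocre has a profitable deviation, so the profile is not an equilibrium.

No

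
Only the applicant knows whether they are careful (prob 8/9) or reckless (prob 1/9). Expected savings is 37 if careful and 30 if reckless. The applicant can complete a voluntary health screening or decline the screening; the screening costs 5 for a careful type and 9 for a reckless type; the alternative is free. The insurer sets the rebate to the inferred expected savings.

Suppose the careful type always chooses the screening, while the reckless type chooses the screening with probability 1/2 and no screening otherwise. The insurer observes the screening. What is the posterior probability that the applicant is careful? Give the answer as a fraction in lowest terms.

16/17

P(the screening) = (8/9)·1 + (1/9)·(1/2) = 17/18.
By Bayes' rule, P(careful | the screening) = (8/9) / (17/18) = 16/17.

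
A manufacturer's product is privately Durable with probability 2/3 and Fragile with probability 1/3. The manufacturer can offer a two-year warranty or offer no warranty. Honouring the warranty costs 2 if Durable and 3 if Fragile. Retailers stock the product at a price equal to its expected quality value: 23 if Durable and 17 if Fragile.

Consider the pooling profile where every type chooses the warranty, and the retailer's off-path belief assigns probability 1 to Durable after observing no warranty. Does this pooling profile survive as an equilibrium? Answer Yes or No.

On path, the retailer holds the prior and pays 2/3·23 + 1/3·17 = 21. Off path (no warranty), believing Durable, it pays 23.
Durable: the warranty nets 21 − 2 = 19; no warranty nets 23. Durable would deviate.
Fragile: the warranty nets 21 − 3 = 18; no warranty nets 23. Fragile would deviate.
A type deviates, so pooling fails.

No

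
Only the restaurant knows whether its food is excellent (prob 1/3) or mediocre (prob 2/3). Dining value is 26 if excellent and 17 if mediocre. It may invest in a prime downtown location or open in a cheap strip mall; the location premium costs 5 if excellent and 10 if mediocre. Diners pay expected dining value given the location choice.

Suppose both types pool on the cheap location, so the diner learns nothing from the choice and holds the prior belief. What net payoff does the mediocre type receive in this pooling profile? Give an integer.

Pooled price premium = 1/3·26 + 2/3·17 = 20.
mediocre pays no cost for the cheap location, so net payoff = 20.

20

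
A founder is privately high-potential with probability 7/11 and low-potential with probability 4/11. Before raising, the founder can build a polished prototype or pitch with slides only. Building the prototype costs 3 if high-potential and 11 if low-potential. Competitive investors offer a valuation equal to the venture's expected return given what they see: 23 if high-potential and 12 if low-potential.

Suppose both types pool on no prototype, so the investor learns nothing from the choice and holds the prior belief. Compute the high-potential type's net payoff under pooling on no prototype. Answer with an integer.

19

Pooled valuation = 7/11·23 + 4/11·12 = 19.
high-potential pays no cost for no prototype, so net payoff = 19.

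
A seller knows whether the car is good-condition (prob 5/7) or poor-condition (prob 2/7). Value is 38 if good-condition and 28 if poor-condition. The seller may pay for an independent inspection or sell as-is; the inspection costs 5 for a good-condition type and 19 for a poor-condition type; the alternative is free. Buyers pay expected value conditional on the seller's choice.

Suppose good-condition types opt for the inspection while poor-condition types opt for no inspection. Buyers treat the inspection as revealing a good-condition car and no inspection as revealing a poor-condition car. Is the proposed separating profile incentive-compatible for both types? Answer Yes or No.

Yes

Under these beliefs, the inspection earns price 38 and no inspection earns price 28.
good-condition: the inspection nets 38 − 5 = 33; no inspection nets 28. good-condition prefers the inspection.
poor-condition: the inspection nets 38 − 19 = 19; no inspection nets 28. poor-condition prefers no inspection.
Neither type deviates, so the separating profile is an equilibrium.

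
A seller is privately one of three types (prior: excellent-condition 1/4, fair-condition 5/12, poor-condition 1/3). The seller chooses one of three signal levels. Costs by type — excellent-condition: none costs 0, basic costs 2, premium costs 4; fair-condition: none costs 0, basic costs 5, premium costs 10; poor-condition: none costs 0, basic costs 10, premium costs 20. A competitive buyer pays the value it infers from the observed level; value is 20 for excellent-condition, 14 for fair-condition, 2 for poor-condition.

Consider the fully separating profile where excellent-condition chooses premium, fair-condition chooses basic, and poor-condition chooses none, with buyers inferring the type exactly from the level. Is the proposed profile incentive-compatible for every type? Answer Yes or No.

No

Separating prices: premium → 20, basic → 14, none → 2.
excellent-condition (assigned premium): none: 2 − 0 = 2; basic: 14 − 2 = 12; premium: 20 − 4 = 16. excellent-condition stays.
fair-condition (assigned basic): none: 2 − 0 = 2; basic: 14 − 5 = 9; premium: 20 − 10 = 10. fair-condition prefers premium.
poor-condition (assigned none): none: 2 − 0 = 2; basic: 14 − 10 = 4; premium: 20 − 20 = 0. poor-condition prefers basic.
At least one type deviates; the separating profile fails.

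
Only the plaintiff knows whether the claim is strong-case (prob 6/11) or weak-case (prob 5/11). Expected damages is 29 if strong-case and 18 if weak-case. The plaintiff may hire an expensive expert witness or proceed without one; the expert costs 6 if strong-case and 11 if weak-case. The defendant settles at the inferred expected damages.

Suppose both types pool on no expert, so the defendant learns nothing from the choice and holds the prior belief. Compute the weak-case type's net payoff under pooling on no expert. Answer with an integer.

Pooled settlement = 6/11·29 + 5/11·18 = 24.
weak-case pays no cost for no expert, so net payoff = 24.

24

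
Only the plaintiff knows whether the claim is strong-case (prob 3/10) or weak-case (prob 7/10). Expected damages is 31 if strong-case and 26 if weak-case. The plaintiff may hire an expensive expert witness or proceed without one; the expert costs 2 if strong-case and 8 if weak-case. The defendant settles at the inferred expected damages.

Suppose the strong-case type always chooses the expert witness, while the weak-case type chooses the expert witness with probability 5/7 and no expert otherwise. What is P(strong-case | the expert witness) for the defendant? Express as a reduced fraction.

P(the expert witness) = (3/10)·1 + (7/10)·(5/7) = 4/5.
By Bayes' rule, P(strong-case | the expert witness) = (3/10) / (4/5) = 3/8.

3/8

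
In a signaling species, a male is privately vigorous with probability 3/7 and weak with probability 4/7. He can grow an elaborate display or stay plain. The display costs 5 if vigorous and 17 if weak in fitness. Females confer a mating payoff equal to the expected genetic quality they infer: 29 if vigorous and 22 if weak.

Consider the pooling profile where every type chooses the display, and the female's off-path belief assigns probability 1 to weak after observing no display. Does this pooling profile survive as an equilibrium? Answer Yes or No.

No

On path, the female holds the prior and pays 3/7·29 + 4/7·22 = 25. Off path (no display), believing weak, it pays 22.
vigorous: the display nets 25 − 5 = 20; no display nets 22. vigorous would deviate.
weak: the display nets 25 − 17 = 8; no display nets 22. weak would deviate.
A type deviates, so pooling fails.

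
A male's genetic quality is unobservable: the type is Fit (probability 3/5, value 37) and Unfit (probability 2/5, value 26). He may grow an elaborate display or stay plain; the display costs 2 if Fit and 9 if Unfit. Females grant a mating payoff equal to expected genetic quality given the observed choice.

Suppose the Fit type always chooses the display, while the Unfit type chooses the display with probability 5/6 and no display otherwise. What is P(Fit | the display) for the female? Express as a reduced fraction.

9/14

P(the display) = (3/5)·1 + (2/5)·(5/6) = 14/15.
By Bayes' rule, P(Fit | the display) = (3/5) / (14/15) = 9/14.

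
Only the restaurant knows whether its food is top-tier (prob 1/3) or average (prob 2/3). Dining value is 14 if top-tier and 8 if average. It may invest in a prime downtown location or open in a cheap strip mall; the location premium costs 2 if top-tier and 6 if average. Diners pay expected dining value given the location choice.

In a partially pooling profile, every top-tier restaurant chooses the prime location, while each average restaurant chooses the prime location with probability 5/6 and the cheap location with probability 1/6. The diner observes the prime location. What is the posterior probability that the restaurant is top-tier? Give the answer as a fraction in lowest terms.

3/8

P(the prime location) = (1/3)·1 + (2/3)·(5/6) = 8/9.
By Bayes' rule, P(top-tier | the prime location) = (1/3) / (8/9) = 3/8.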